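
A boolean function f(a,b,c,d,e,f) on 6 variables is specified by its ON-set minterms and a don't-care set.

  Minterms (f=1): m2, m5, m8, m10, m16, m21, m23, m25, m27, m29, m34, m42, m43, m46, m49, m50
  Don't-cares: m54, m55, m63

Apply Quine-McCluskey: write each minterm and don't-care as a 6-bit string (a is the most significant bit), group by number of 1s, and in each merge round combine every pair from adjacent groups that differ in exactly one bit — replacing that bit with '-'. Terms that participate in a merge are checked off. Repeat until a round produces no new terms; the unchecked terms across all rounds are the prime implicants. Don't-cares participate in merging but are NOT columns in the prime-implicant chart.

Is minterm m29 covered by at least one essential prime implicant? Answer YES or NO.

[col 0] 000010*, 000101*, 001000*, 001010*, 010000, 010101*, 010111*, 011001*, 011011*, 011101*, 100010*, 101010*, 101011*, 101110*, 110001, 110010*, 110110*, 110111*, 111111*
[col 1] -00010*, -01010*, -10111, 0-0101, 00-010*, 0010-0, 01-101, 0101-1, 011-01, 0110-1, 1-0010, 10-010*, 101-10, 10101-, 11-111, 110-10, 11011-
[col 2] -0-010
Prime implicants: -0-010, -10111, 0-0101, 0010-0, 01-101, 010000, 0101-1, 011-01, 0110-1, 1-0010, 101-10, 10101-, 11-111, 110-10, 110001, 11011-
PI chart (minterm → PIs covering it):
  2 | -0-010  (sole → essential)
  5 | 0-0101  (sole → essential)
  8 | 0010-0  (sole → essential)
  10 | -0-010,0010-0
  16 | 010000  (sole → essential)
  21 | 0-0101,01-101,0101-1
  23 | -10111,0101-1
  25 | 011-01,0110-1
  27 | 0110-1  (sole → essential)
  29 | 01-101,011-01
  34 | -0-010,1-0010
  42 | -0-010,101-10,10101-
  43 | 10101-  (sole → essential)
  46 | 101-10  (sole → essential)
  49 | 110001  (sole → essential)
  50 | 1-0010,110-10
Essential prime implicants: -0-010, 0-0101, 0010-0, 010000, 0110-1, 101-10, 10101-, 110001

NO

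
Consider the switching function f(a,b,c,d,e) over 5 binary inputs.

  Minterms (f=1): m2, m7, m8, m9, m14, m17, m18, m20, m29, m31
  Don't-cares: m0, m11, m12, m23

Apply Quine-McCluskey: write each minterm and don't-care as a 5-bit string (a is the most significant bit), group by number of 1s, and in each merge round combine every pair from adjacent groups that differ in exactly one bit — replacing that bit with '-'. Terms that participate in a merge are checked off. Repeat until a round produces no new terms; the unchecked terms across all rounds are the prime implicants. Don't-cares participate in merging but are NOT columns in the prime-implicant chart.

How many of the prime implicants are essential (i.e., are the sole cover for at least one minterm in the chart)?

[col 0] 00000*, 00010*, 00111*, 01000*, 01001*, 01011*, 01100*, 01110*, 10001, 10010*, 10100, 10111*, 11101*, 11111*
[col 1] -0010, -0111, 0-000, 000-0, 01-00, 010-1, 0100-, 011-0, 1-111, 111-1
Prime implicants: -0010, -0111, 0-000, 000-0, 01-00, 010-1, 0100-, 011-0, 1-111, 10001, 10100, 111-1
PI chart (minterm → PIs covering it):
  2 | -0010,000-0
  7 | -0111  (sole → essential)
  8 | 0-000,01-00,0100-
  9 | 010-1,0100-
  14 | 011-0  (sole → essential)
  17 | 10001  (sole → essential)
  18 | -0010  (sole → essential)
  20 | 10100  (sole → essential)
  29 | 111-1  (sole → essential)
  31 | 1-111,111-1
Essential prime implicants: -0010, -0111, 011-0, 10001, 10100, 111-1

6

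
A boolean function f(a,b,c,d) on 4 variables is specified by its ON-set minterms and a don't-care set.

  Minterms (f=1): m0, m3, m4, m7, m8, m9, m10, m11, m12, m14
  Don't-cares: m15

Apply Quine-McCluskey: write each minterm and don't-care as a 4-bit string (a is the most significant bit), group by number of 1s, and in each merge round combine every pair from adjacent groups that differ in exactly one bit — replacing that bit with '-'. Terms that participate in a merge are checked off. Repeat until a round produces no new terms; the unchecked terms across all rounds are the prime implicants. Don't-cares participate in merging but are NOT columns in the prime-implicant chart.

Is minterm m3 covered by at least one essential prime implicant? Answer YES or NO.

YES

size-2^0 implicants → 0000(✓)  0011(✓)  0100(✓)  0111(✓)  1000(✓)  1001(✓)  1010(✓)  1011(✓)  1100(✓)  1110(✓)  1111(✓)
size-2^1 implicants → -000(✓)  -011(✓)  -100(✓)  -111(✓)  0-00(✓)  0-11(✓)  1-00(✓)  1-10(✓)  1-11(✓)  10-0(✓)  10-1(✓)  100-(✓)  101-(✓)  11-0(✓)  111-(✓)
size-2^2 implicants → --00  --11  1--0  1-1-  10--
Unchecked terms (primes): --00, --11, 1--0, 1-1-, 10--
Minterm coverage:
  m0 ⊆ --00 [E]
  m3 ⊆ --11 [E]
  m4 ⊆ --00 [E]
  m7 ⊆ --11 [E]
  m8 ⊆ --00,1--0,10--
  m9 ⊆ 10-- [E]
  m10 ⊆ 1--0,1-1-,10--
  m11 ⊆ --11,1-1-,10--
  m12 ⊆ --00,1--0
  m14 ⊆ 1--0,1-1-
E = {--00, --11, 10--}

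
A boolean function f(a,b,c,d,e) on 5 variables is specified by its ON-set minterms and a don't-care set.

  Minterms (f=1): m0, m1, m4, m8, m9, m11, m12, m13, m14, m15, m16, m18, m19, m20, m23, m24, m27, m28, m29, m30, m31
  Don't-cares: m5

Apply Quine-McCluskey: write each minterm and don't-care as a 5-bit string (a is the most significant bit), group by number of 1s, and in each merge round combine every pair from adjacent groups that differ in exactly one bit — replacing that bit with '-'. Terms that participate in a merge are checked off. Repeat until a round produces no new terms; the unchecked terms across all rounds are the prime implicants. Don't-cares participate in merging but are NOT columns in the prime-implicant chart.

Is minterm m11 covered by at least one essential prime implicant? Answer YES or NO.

NO

size-2^0 implicants → 00000(✓)  00001(✓)  00100(✓)  00101(✓)  01000(✓)  01001(✓)  01011(✓)  01100(✓)  01101(✓)  01110(✓)  01111(✓)  10000(✓)  10010(✓)  10011(✓)  10100(✓)  10111(✓)  11000(✓)  11011(✓)  11100(✓)  11101(✓)  11110(✓)  11111(✓)
size-2^1 implicants → -0000(✓)  -0100(✓)  -1000(✓)  -1011(✓)  -1100(✓)  -1101(✓)  -1110(✓)  -1111(✓)  0-000(✓)  0-001(✓)  0-100(✓)  0-101(✓)  00-00(✓)  00-01(✓)  0000-(✓)  0010-(✓)  01-00(✓)  01-01(✓)  01-11(✓)  010-1(✓)  0100-(✓)  011-0(✓)  011-1(✓)  0110-(✓)  0111-(✓)  1-000(✓)  1-011(✓)  1-100(✓)  1-111(✓)  10-00(✓)  10-11(✓)  100-0  1001-  11-00(✓)  11-11(✓)  111-0(✓)  111-1(✓)  1110-(✓)  1111-(✓)
size-2^2 implicants → --000(✓)  --100(✓)  -0-00(✓)  -1-00(✓)  -1-11  -11-0(✓)  -11-1(✓)  -110-(✓)  -111-(✓)  0--00(✓)  0--01(✓)  0-00-(✓)  0-10-(✓)  00-0-(✓)  01--1  01-0-(✓)  011--(✓)  1--00(✓)  1--11  111--(✓)
size-2^3 implicants → ---00  -11--  0--0-
Unchecked terms (primes): ---00, -1-11, -11--, 0--0-, 01--1, 1--11, 100-0, 1001-
Minterm coverage:
  m0 ⊆ ---00,0--0-
  m1 ⊆ 0--0- [E]
  m4 ⊆ ---00,0--0-
  m8 ⊆ ---00,0--0-
  m9 ⊆ 0--0-,01--1
  m11 ⊆ -1-11,01--1
  m12 ⊆ ---00,-11--,0--0-
  m13 ⊆ -11--,0--0-,01--1
  m14 ⊆ -11-- [E]
  m15 ⊆ -1-11,-11--,01--1
  m16 ⊆ ---00,100-0
  m18 ⊆ 100-0,1001-
  m19 ⊆ 1--11,1001-
  m20 ⊆ ---00 [E]
  m23 ⊆ 1--11 [E]
  m24 ⊆ ---00 [E]
  m27 ⊆ -1-11,1--11
  m28 ⊆ ---00,-11--
  m29 ⊆ -11-- [E]
  m30 ⊆ -11-- [E]
  m31 ⊆ -1-11,-11--,1--11
E = {---00, -11--, 0--0-, 1--11}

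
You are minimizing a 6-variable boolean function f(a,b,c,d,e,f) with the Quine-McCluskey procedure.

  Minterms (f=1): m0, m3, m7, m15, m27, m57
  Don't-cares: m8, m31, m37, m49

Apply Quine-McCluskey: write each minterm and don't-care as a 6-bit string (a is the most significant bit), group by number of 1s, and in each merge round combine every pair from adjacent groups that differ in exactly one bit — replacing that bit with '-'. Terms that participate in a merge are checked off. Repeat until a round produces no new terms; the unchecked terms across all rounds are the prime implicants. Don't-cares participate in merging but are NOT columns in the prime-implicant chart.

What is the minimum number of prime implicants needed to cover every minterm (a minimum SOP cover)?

5

[col 0] 000000*, 000011*, 000111*, 001000*, 001111*, 011011*, 011111*, 100101, 110001*, 111001*
[col 1] 0-1111, 00-000, 00-111, 000-11, 011-11, 11-001
Prime implicants: 0-1111, 00-000, 00-111, 000-11, 011-11, 100101, 11-001
PI chart (minterm → PIs covering it):
  0 | 00-000  (sole → essential)
  3 | 000-11  (sole → essential)
  7 | 00-111,000-11
  15 | 0-1111,00-111
  27 | 011-11  (sole → essential)
  57 | 11-001  (sole → essential)
Essential prime implicants: 00-000, 000-11, 011-11, 11-001
Petrick residual → 0-1111
Minimum SOP uses 5 PIs: a'cdef + a'b'd'e'f' + a'b'c'ef + a'bcef + abd'e'f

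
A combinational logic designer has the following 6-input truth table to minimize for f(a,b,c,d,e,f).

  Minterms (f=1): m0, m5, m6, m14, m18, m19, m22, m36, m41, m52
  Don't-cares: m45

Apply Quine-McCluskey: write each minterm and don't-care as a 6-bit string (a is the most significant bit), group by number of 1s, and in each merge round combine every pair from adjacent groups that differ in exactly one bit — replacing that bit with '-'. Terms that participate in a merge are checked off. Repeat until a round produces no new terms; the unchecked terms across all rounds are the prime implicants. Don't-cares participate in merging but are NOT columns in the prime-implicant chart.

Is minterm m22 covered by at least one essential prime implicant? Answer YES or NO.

NO

Round 0: 000000 000101 000110✓ 001110✓ 010010✓ 010011✓ 010110✓ 100100✓ 101001✓ 101101✓ 110100✓
Round 1: 0-0110 00-110 010-10 01001- 1-0100 101-01
PIs = {0-0110, 00-110, 000000, 000101, 010-10, 01001-, 1-0100, 101-01}
Coverage chart:
  m0: 000000 ←essential
  m5: 000101 ←essential
  m6: 0-0110,00-110
  m14: 00-110 ←essential
  m18: 010-10,01001-
  m19: 01001- ←essential
  m22: 0-0110,010-10
  m36: 1-0100 ←essential
  m41: 101-01 ←essential
  m52: 1-0100 ←essential
Essential: 00-110, 000000, 000101, 01001-, 1-0100, 101-01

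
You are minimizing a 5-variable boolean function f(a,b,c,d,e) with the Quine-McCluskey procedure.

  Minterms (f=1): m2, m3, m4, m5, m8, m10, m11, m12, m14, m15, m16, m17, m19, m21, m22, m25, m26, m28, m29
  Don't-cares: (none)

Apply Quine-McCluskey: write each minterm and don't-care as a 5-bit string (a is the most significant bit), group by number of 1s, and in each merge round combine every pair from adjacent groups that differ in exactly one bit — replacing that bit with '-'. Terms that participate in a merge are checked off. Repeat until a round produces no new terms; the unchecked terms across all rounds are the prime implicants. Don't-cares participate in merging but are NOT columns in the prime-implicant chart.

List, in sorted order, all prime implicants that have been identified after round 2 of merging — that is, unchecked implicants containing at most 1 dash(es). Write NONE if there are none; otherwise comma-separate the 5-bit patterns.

-0011, -0101, -1010, -1100, 0-100, 0010-, 100-1, 1000-, 10110, 1110-

size-2^0 implicants → 00010(✓)  00011(✓)  00100(✓)  00101(✓)  01000(✓)  01010(✓)  01011(✓)  01100(✓)  01110(✓)  01111(✓)  10000(✓)  10001(✓)  10011(✓)  10101(✓)  10110  11001(✓)  11010(✓)  11100(✓)  11101(✓)
size-2^1 implicants → -0011  -0101  -1010  -1100  0-010(✓)  0-011(✓)  0-100  0001-(✓)  0010-  01-00(✓)  01-10(✓)  01-11(✓)  010-0(✓)  0101-(✓)  011-0(✓)  0111-(✓)  1-001(✓)  1-101(✓)  10-01(✓)  100-1  1000-  11-01(✓)  1110-
size-2^2 implicants → 0-01-  01--0  01-1-  1--01
Unchecked terms (primes): -0011, -0101, -1010, -1100, 0-01-, 0-100, 0010-, 01--0, 01-1-, 1--01, 100-1, 1000-, 10110, 1110-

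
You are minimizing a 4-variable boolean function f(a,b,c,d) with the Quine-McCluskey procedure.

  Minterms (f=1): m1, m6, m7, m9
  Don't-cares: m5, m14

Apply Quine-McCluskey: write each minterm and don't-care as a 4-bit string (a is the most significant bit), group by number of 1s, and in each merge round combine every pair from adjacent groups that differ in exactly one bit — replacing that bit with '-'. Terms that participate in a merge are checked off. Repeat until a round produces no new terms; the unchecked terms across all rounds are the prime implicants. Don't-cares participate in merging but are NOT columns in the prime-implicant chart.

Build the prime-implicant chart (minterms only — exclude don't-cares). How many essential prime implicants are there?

1

Round 0: 0001✓ 0101✓ 0110✓ 0111✓ 1001✓ 1110✓
Round 1: -001 -110 0-01 01-1 011-
PIs = {-001, -110, 0-01, 01-1, 011-}
Coverage chart:
  m1: -001,0-01
  m6: -110,011-
  m7: 01-1,011-
  m9: -001 ←essential
Essential: -001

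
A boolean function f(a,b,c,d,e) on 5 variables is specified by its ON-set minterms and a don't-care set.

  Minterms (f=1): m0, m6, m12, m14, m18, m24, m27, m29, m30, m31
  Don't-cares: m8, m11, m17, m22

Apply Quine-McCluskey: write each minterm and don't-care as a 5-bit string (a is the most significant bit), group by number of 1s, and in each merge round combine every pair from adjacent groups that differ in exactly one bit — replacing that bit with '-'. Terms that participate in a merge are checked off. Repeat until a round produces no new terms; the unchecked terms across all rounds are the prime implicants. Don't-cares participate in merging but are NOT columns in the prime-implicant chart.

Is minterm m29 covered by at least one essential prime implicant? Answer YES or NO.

size-2^0 implicants → 00000(✓)  00110(✓)  01000(✓)  01011(✓)  01100(✓)  01110(✓)  10001  10010(✓)  10110(✓)  11000(✓)  11011(✓)  11101(✓)  11110(✓)  11111(✓)
size-2^1 implicants → -0110(✓)  -1000  -1011  -1110(✓)  0-000  0-110(✓)  01-00  011-0  1-110(✓)  10-10  11-11  111-1  1111-
size-2^2 implicants → --110
Unchecked terms (primes): --110, -1000, -1011, 0-000, 01-00, 011-0, 10-10, 10001, 11-11, 111-1, 1111-
Minterm coverage:
  m0 ⊆ 0-000 [E]
  m6 ⊆ --110 [E]
  m12 ⊆ 01-00,011-0
  m14 ⊆ --110,011-0
  m18 ⊆ 10-10 [E]
  m24 ⊆ -1000 [E]
  m27 ⊆ -1011,11-11
  m29 ⊆ 111-1 [E]
  m30 ⊆ --110,1111-
  m31 ⊆ 11-11,111-1,1111-
E = {--110, -1000, 0-000, 10-10, 111-1}

YES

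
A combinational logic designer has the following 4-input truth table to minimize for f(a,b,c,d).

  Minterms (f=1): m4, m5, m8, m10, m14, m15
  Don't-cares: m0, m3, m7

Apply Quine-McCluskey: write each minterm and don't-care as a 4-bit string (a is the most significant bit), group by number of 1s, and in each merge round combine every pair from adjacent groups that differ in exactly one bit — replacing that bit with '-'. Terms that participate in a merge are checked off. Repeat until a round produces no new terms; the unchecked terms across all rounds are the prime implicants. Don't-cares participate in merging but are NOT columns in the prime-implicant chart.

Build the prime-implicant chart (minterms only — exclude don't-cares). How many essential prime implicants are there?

0

[col 0] 0000*, 0011*, 0100*, 0101*, 0111*, 1000*, 1010*, 1110*, 1111*
[col 1] -000, -111, 0-00, 0-11, 01-1, 010-, 1-10, 10-0, 111-
Prime implicants: -000, -111, 0-00, 0-11, 01-1, 010-, 1-10, 10-0, 111-
PI chart (minterm → PIs covering it):
  4 | 0-00,010-
  5 | 01-1,010-
  8 | -000,10-0
  10 | 1-10,10-0
  14 | 1-10,111-
  15 | -111,111-
(no essential prime implicants)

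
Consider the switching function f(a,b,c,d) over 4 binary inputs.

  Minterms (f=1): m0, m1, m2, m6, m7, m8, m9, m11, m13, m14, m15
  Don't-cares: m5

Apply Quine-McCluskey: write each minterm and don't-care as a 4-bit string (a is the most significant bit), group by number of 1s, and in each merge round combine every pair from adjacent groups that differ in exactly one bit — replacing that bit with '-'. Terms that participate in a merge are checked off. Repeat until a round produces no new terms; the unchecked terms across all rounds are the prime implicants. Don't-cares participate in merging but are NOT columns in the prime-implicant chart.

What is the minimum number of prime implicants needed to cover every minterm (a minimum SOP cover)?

[col 0] 0000*, 0001*, 0010*, 0101*, 0110*, 0111*, 1000*, 1001*, 1011*, 1101*, 1110*, 1111*
[col 1] -000*, -001*, -101*, -110*, -111*, 0-01*, 0-10, 00-0, 000-*, 01-1*, 011-*, 1-01*, 1-11*, 10-1*, 100-*, 11-1*, 111-*
[col 2] --01, -00-, -1-1, -11-, 1--1
Prime implicants: --01, -00-, -1-1, -11-, 0-10, 00-0, 1--1
PI chart (minterm → PIs covering it):
  0 | -00-,00-0
  1 | --01,-00-
  2 | 0-10,00-0
  6 | -11-,0-10
  7 | -1-1,-11-
  8 | -00-  (sole → essential)
  9 | --01,-00-,1--1
  11 | 1--1  (sole → essential)
  13 | --01,-1-1,1--1
  14 | -11-  (sole → essential)
  15 | -1-1,-11-,1--1
Essential prime implicants: -00-, -11-, 1--1
Petrick residual → 0-10
Minimum SOP uses 4 PIs: b'c' + bc + a'cd' + ad

4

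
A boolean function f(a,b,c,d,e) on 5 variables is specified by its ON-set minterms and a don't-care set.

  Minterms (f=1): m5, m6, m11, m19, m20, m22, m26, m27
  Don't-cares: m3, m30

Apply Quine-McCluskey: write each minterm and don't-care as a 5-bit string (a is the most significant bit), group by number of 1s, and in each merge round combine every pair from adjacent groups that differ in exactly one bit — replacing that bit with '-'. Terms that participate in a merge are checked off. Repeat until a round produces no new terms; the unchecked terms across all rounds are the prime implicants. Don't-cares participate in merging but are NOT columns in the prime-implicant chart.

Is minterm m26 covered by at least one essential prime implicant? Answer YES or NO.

NO

[col 0] 00011*, 00101, 00110*, 01011*, 10011*, 10100*, 10110*, 11010*, 11011*, 11110*
[col 1] -0011*, -0110, -1011*, 0-011*, 1-011*, 1-110, 101-0, 11-10, 1101-
[col 2] --011
Prime implicants: --011, -0110, 00101, 1-110, 101-0, 11-10, 1101-
PI chart (minterm → PIs covering it):
  5 | 00101  (sole → essential)
  6 | -0110  (sole → essential)
  11 | --011  (sole → essential)
  19 | --011  (sole → essential)
  20 | 101-0  (sole → essential)
  22 | -0110,1-110,101-0
  26 | 11-10,1101-
  27 | --011,1101-
Essential prime implicants: --011, -0110, 00101, 101-0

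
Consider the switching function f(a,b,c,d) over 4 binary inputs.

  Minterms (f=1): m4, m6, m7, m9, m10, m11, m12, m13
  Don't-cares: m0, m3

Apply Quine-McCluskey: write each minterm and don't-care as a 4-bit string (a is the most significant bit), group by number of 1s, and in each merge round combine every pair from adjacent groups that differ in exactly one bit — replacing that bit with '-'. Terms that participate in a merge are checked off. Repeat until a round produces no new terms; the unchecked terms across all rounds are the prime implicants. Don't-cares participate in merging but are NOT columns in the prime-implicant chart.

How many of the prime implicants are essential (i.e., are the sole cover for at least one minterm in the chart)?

size-2^0 implicants → 0000(✓)  0011(✓)  0100(✓)  0110(✓)  0111(✓)  1001(✓)  1010(✓)  1011(✓)  1100(✓)  1101(✓)
size-2^1 implicants → -011  -100  0-00  0-11  01-0  011-  1-01  10-1  101-  110-
Unchecked terms (primes): -011, -100, 0-00, 0-11, 01-0, 011-, 1-01, 10-1, 101-, 110-
Minterm coverage:
  m4 ⊆ -100,0-00,01-0
  m6 ⊆ 01-0,011-
  m7 ⊆ 0-11,011-
  m9 ⊆ 1-01,10-1
  m10 ⊆ 101- [E]
  m11 ⊆ -011,10-1,101-
  m12 ⊆ -100,110-
  m13 ⊆ 1-01,110-
E = {101-}

1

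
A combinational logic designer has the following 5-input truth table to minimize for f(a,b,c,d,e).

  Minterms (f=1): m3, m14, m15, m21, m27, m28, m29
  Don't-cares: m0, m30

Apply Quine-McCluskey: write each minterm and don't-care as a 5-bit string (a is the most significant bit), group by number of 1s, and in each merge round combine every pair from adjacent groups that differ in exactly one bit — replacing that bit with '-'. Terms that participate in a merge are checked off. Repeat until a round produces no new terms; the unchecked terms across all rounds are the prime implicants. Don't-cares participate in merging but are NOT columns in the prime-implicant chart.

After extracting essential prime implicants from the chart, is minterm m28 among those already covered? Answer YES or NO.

NO

[col 0] 00000, 00011, 01110*, 01111*, 10101*, 11011, 11100*, 11101*, 11110*
[col 1] -1110, 0111-, 1-101, 111-0, 1110-
Prime implicants: -1110, 00000, 00011, 0111-, 1-101, 11011, 111-0, 1110-
PI chart (minterm → PIs covering it):
  3 | 00011  (sole → essential)
  14 | -1110,0111-
  15 | 0111-  (sole → essential)
  21 | 1-101  (sole → essential)
  27 | 11011  (sole → essential)
  28 | 111-0,1110-
  29 | 1-101,1110-
Essential prime implicants: 00011, 0111-, 1-101, 11011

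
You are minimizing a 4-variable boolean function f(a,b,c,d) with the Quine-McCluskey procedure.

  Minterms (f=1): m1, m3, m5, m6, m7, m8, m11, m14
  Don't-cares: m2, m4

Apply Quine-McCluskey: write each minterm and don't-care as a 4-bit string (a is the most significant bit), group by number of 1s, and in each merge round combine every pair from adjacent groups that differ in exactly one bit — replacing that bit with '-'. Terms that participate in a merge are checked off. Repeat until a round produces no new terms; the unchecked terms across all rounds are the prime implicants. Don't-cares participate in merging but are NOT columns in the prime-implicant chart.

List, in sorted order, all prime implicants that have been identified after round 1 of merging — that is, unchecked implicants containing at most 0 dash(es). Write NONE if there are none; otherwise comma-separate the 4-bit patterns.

1000

[col 0] 0001*, 0010*, 0011*, 0100*, 0101*, 0110*, 0111*, 1000, 1011*, 1110*
[col 1] -011, -110, 0-01*, 0-10*, 0-11*, 00-1*, 001-*, 01-0*, 01-1*, 010-*, 011-*
[col 2] 0--1, 0-1-, 01--
Prime implicants: -011, -110, 0--1, 0-1-, 01--, 1000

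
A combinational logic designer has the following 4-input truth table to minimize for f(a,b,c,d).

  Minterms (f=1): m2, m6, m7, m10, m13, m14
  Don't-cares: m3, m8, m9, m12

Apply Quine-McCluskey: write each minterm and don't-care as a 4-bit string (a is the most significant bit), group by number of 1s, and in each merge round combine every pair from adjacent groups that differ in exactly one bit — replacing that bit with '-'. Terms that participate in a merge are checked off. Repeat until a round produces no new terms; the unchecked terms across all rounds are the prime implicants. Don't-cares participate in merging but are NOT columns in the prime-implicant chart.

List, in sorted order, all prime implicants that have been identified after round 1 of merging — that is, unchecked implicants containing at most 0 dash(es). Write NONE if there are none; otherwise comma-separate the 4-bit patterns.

NONE

Round 0: 0010✓ 0011✓ 0110✓ 0111✓ 1000✓ 1001✓ 1010✓ 1100✓ 1101✓ 1110✓
Round 1: -010✓ -110✓ 0-10✓ 0-11✓ 001-✓ 011-✓ 1-00✓ 1-01✓ 1-10✓ 10-0✓ 100-✓ 11-0✓ 110-✓
Round 2: --10 0-1- 1--0 1-0-
PIs = {--10, 0-1-, 1--0, 1-0-}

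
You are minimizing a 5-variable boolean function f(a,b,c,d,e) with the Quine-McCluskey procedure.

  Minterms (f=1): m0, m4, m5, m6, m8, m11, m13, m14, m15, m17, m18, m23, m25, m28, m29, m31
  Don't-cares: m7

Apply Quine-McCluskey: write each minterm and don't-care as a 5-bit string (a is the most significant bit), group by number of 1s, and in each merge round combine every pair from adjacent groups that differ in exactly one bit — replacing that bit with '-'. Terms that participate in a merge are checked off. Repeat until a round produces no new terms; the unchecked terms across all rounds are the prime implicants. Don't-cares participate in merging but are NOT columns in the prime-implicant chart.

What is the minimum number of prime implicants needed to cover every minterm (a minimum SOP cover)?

9

Round 0: 00000✓ 00100✓ 00101✓ 00110✓ 00111✓ 01000✓ 01011✓ 01101✓ 01110✓ 01111✓ 10001✓ 10010 10111✓ 11001✓ 11100✓ 11101✓ 11111✓
Round 1: -0111✓ -1101✓ -1111✓ 0-000 0-101✓ 0-110✓ 0-111✓ 00-00 001-0✓ 001-1✓ 0010-✓ 0011-✓ 01-11 011-1✓ 0111-✓ 1-001 1-111✓ 11-01 111-1✓ 1110-
Round 2: --111 -11-1 0-1-1 0-11- 001--
PIs = {--111, -11-1, 0-000, 0-1-1, 0-11-, 00-00, 001--, 01-11, 1-001, 10010, 11-01, 1110-}
Coverage chart:
  m0: 0-000,00-00
  m4: 00-00,001--
  m5: 0-1-1,001--
  m6: 0-11-,001--
  m8: 0-000 ←essential
  m11: 01-11 ←essential
  m13: -11-1,0-1-1
  m14: 0-11- ←essential
  m15: --111,-11-1,0-1-1,0-11-,01-11
  m17: 1-001 ←essential
  m18: 10010 ←essential
  m23: --111 ←essential
  m25: 1-001,11-01
  m28: 1110- ←essential
  m29: -11-1,11-01,1110-
  m31: --111,-11-1
Essential: --111, 0-000, 0-11-, 01-11, 1-001, 10010, 1110-
Petrick residual → -11-1, 001--
Min cover (9 terms): cde + bce + a'c'd'e' + a'cd + a'b'c + a'bde + ac'd'e + ab'c'de' + abcd'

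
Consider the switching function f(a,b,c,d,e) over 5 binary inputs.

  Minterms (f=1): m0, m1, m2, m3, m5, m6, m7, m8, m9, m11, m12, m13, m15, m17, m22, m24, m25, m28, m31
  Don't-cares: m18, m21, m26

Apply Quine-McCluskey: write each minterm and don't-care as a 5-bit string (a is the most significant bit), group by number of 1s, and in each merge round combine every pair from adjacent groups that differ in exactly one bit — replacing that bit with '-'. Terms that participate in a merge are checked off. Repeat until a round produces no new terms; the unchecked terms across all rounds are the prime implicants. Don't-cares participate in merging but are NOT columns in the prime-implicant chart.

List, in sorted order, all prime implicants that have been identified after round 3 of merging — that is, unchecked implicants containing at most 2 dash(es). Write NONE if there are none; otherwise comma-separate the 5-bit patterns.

--001, -0-01, -0-10, -1-00, -100-, -1111, 0-00-, 00-1-, 000--, 01-0-, 1-010, 110-0

[col 0] 00000*, 00001*, 00010*, 00011*, 00101*, 00110*, 00111*, 01000*, 01001*, 01011*, 01100*, 01101*, 01111*, 10001*, 10010*, 10101*, 10110*, 11000*, 11001*, 11010*, 11100*, 11111*
[col 1] -0001*, -0010*, -0101*, -0110*, -1000*, -1001*, -1100*, -1111, 0-000*, 0-001*, 0-011*, 0-101*, 0-111*, 00-01*, 00-10*, 00-11*, 000-0*, 000-1*, 0000-*, 0001-*, 001-1*, 0011-*, 01-00*, 01-01*, 01-11*, 010-1*, 0100-*, 011-1*, 0110-*, 1-001*, 1-010, 10-01*, 10-10*, 11-00*, 110-0, 1100-*
[col 2] --001, -0-01, -0-10, -1-00, -100-, 0--01*, 0--11*, 0-0-1*, 0-00-, 0-1-1*, 00--1*, 00-1-, 000--, 01--1*, 01-0-
[col 3] 0---1
Prime implicants: --001, -0-01, -0-10, -1-00, -100-, -1111, 0---1, 0-00-, 00-1-, 000--, 01-0-, 1-010, 110-0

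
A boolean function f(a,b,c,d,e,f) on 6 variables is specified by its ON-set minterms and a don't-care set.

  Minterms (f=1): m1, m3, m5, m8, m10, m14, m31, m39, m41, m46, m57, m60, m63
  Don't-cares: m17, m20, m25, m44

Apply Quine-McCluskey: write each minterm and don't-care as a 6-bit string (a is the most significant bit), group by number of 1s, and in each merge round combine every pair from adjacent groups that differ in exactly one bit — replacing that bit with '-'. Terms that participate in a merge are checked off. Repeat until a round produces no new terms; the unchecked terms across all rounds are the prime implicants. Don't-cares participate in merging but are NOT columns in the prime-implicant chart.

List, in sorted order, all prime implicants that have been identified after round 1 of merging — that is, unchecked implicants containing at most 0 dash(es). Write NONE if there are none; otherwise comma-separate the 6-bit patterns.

size-2^0 implicants → 000001(✓)  000011(✓)  000101(✓)  001000(✓)  001010(✓)  001110(✓)  010001(✓)  010100  011001(✓)  011111(✓)  100111  101001(✓)  101100(✓)  101110(✓)  111001(✓)  111100(✓)  111111(✓)
size-2^1 implicants → -01110  -11001  -11111  0-0001  000-01  0000-1  001-10  0010-0  01-001  1-1001  1-1100  1011-0
Unchecked terms (primes): -01110, -11001, -11111, 0-0001, 000-01, 0000-1, 001-10, 0010-0, 01-001, 010100, 1-1001, 1-1100, 100111, 1011-0

010100, 100111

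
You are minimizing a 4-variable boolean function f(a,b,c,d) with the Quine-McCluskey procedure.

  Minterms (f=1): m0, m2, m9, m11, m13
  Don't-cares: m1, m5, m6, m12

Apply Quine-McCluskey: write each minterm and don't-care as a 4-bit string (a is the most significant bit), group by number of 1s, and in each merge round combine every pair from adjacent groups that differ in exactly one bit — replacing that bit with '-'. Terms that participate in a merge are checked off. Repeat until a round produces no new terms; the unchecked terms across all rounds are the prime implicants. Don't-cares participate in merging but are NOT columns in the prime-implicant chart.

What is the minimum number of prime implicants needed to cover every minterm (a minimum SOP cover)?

Round 0: 0000✓ 0001✓ 0010✓ 0101✓ 0110✓ 1001✓ 1011✓ 1100✓ 1101✓
Round 1: -001✓ -101✓ 0-01✓ 0-10 00-0 000- 1-01✓ 10-1 110-
Round 2: --01
PIs = {--01, 0-10, 00-0, 000-, 10-1, 110-}
Coverage chart:
  m0: 00-0,000-
  m2: 0-10,00-0
  m9: --01,10-1
  m11: 10-1 ←essential
  m13: --01,110-
Essential: 10-1
Petrick residual → --01, 00-0
Min cover (3 terms): c'd + a'b'd' + ab'd

3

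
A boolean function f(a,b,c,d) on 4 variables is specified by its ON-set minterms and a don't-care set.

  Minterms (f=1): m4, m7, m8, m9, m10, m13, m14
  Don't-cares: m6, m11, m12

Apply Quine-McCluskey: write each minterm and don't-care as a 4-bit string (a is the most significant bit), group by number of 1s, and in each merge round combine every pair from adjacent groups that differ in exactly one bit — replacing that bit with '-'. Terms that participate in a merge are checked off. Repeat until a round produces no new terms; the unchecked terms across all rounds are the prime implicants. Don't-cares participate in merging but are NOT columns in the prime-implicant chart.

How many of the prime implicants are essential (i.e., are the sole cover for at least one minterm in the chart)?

Round 0: 0100✓ 0110✓ 0111✓ 1000✓ 1001✓ 1010✓ 1011✓ 1100✓ 1101✓ 1110✓
Round 1: -100✓ -110✓ 01-0✓ 011- 1-00✓ 1-01✓ 1-10✓ 10-0✓ 10-1✓ 100-✓ 101-✓ 11-0✓ 110-✓
Round 2: -1-0 1--0 1-0- 10--
PIs = {-1-0, 011-, 1--0, 1-0-, 10--}
Coverage chart:
  m4: -1-0 ←essential
  m7: 011- ←essential
  m8: 1--0,1-0-,10--
  m9: 1-0-,10--
  m10: 1--0,10--
  m13: 1-0- ←essential
  m14: -1-0,1--0
Essential: -1-0, 011-, 1-0-

3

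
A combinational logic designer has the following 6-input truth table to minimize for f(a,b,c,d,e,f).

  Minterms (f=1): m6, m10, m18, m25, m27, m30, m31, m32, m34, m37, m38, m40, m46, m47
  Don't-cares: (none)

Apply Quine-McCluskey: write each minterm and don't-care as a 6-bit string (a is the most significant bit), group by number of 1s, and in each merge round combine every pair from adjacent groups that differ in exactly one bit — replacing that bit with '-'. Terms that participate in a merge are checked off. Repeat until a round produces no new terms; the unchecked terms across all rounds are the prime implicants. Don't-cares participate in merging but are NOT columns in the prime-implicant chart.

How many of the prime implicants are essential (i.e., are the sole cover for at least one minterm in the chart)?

8

[col 0] 000110*, 001010, 010010, 011001*, 011011*, 011110*, 011111*, 100000*, 100010*, 100101, 100110*, 101000*, 101110*, 101111*
[col 1] -00110, 011-11, 0110-1, 01111-, 10-000, 10-110, 100-10, 1000-0, 10111-
Prime implicants: -00110, 001010, 010010, 011-11, 0110-1, 01111-, 10-000, 10-110, 100-10, 1000-0, 100101, 10111-
PI chart (minterm → PIs covering it):
  6 | -00110  (sole → essential)
  10 | 001010  (sole → essential)
  18 | 010010  (sole → essential)
  25 | 0110-1  (sole → essential)
  27 | 011-11,0110-1
  30 | 01111-  (sole → essential)
  31 | 011-11,01111-
  32 | 10-000,1000-0
  34 | 100-10,1000-0
  37 | 100101  (sole → essential)
  38 | -00110,10-110,100-10
  40 | 10-000  (sole → essential)
  46 | 10-110,10111-
  47 | 10111-  (sole → essential)
Essential prime implicants: -00110, 001010, 010010, 0110-1, 01111-, 10-000, 100101, 10111-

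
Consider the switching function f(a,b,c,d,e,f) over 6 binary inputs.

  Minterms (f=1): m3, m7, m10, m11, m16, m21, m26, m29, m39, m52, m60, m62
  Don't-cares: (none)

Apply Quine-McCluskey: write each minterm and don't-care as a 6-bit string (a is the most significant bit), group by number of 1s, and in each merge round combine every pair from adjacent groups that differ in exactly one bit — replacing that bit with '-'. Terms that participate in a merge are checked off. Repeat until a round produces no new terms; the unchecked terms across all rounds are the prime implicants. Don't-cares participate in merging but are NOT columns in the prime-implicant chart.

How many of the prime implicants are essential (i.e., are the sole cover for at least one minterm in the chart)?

6

[col 0] 000011*, 000111*, 001010*, 001011*, 010000, 010101*, 011010*, 011101*, 100111*, 110100*, 111100*, 111110*
[col 1] -00111, 0-1010, 00-011, 000-11, 00101-, 01-101, 11-100, 1111-0
Prime implicants: -00111, 0-1010, 00-011, 000-11, 00101-, 01-101, 010000, 11-100, 1111-0
PI chart (minterm → PIs covering it):
  3 | 00-011,000-11
  7 | -00111,000-11
  10 | 0-1010,00101-
  11 | 00-011,00101-
  16 | 010000  (sole → essential)
  21 | 01-101  (sole → essential)
  26 | 0-1010  (sole → essential)
  29 | 01-101  (sole → essential)
  39 | -00111  (sole → essential)
  52 | 11-100  (sole → essential)
  60 | 11-100,1111-0
  62 | 1111-0  (sole → essential)
Essential prime implicants: -00111, 0-1010, 01-101, 010000, 11-100, 1111-0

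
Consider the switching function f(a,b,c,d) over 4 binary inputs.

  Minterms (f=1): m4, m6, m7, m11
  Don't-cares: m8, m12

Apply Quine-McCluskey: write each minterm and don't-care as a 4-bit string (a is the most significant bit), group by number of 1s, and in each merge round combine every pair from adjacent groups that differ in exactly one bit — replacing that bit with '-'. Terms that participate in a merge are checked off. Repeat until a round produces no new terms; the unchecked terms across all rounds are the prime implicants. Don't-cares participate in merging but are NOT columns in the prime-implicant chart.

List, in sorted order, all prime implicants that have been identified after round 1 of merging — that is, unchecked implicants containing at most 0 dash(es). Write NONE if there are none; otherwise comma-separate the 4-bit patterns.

1011

Round 0: 0100✓ 0110✓ 0111✓ 1000✓ 1011 1100✓
Round 1: -100 01-0 011- 1-00
PIs = {-100, 01-0, 011-, 1-00, 1011}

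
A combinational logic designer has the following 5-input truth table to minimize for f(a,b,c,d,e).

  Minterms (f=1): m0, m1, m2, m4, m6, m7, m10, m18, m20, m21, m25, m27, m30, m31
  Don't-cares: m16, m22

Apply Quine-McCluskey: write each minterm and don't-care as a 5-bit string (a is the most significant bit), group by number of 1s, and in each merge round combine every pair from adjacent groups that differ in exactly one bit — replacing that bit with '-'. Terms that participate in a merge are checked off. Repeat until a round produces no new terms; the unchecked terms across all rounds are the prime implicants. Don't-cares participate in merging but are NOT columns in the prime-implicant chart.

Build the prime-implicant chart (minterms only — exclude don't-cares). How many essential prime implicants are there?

size-2^0 implicants → 00000(✓)  00001(✓)  00010(✓)  00100(✓)  00110(✓)  00111(✓)  01010(✓)  10000(✓)  10010(✓)  10100(✓)  10101(✓)  10110(✓)  11001(✓)  11011(✓)  11110(✓)  11111(✓)
size-2^1 implicants → -0000(✓)  -0010(✓)  -0100(✓)  -0110(✓)  0-010  00-00(✓)  00-10(✓)  000-0(✓)  0000-  001-0(✓)  0011-  1-110  10-00(✓)  10-10(✓)  100-0(✓)  101-0(✓)  1010-  11-11  110-1  1111-
size-2^2 implicants → -0-00(✓)  -0-10(✓)  -00-0(✓)  -01-0(✓)  00--0(✓)  10--0(✓)
size-2^3 implicants → -0--0
Unchecked terms (primes): -0--0, 0-010, 0000-, 0011-, 1-110, 1010-, 11-11, 110-1, 1111-
Minterm coverage:
  m0 ⊆ -0--0,0000-
  m1 ⊆ 0000- [E]
  m2 ⊆ -0--0,0-010
  m4 ⊆ -0--0 [E]
  m6 ⊆ -0--0,0011-
  m7 ⊆ 0011- [E]
  m10 ⊆ 0-010 [E]
  m18 ⊆ -0--0 [E]
  m20 ⊆ -0--0,1010-
  m21 ⊆ 1010- [E]
  m25 ⊆ 110-1 [E]
  m27 ⊆ 11-11,110-1
  m30 ⊆ 1-110,1111-
  m31 ⊆ 11-11,1111-
E = {-0--0, 0-010, 0000-, 0011-, 1010-, 110-1}

6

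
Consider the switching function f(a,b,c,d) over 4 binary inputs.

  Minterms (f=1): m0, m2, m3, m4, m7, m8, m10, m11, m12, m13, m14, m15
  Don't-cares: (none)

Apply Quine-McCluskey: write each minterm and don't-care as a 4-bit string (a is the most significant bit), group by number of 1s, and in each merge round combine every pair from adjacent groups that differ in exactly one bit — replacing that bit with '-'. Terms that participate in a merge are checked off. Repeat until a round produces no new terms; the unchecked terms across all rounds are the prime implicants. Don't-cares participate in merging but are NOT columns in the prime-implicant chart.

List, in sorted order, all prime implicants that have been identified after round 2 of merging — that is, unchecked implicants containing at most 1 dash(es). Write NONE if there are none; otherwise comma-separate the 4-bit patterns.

[col 0] 0000*, 0010*, 0011*, 0100*, 0111*, 1000*, 1010*, 1011*, 1100*, 1101*, 1110*, 1111*
[col 1] -000*, -010*, -011*, -100*, -111*, 0-00*, 0-11*, 00-0*, 001-*, 1-00*, 1-10*, 1-11*, 10-0*, 101-*, 11-0*, 11-1*, 110-*, 111-*
[col 2] --00, --11, -0-0, -01-, 1--0, 1-1-, 11--
Prime implicants: --00, --11, -0-0, -01-, 1--0, 1-1-, 11--

NONE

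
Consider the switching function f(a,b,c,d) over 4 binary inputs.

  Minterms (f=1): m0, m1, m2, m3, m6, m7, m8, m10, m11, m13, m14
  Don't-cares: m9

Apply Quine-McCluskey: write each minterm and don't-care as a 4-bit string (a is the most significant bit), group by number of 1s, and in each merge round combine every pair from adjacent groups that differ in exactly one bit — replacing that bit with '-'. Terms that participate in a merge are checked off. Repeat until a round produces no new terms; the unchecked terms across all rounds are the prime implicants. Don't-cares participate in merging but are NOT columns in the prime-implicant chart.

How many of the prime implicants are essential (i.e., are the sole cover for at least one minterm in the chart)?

[col 0] 0000*, 0001*, 0010*, 0011*, 0110*, 0111*, 1000*, 1001*, 1010*, 1011*, 1101*, 1110*
[col 1] -000*, -001*, -010*, -011*, -110*, 0-10*, 0-11*, 00-0*, 00-1*, 000-*, 001-*, 011-*, 1-01, 1-10*, 10-0*, 10-1*, 100-*, 101-*
[col 2] --10, -0-0*, -0-1*, -00-*, -01-*, 0-1-, 00--*, 10--*
[col 3] -0--
Prime implicants: --10, -0--, 0-1-, 1-01
PI chart (minterm → PIs covering it):
  0 | -0--  (sole → essential)
  1 | -0--  (sole → essential)
  2 | --10,-0--,0-1-
  3 | -0--,0-1-
  6 | --10,0-1-
  7 | 0-1-  (sole → essential)
  8 | -0--  (sole → essential)
  10 | --10,-0--
  11 | -0--  (sole → essential)
  13 | 1-01  (sole → essential)
  14 | --10  (sole → essential)
Essential prime implicants: --10, -0--, 0-1-, 1-01

4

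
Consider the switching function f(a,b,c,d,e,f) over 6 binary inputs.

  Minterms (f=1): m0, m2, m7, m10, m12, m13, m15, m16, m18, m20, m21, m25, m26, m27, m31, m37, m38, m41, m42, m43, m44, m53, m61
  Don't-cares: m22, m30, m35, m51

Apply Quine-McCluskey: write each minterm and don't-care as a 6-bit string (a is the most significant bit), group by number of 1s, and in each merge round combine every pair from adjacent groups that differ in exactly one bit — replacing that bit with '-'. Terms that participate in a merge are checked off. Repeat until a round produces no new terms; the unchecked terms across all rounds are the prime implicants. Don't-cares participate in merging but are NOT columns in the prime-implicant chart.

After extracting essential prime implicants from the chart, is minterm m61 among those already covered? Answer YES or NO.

YES

Round 0: 000000✓ 000010✓ 000111✓ 001010✓ 001100✓ 001101✓ 001111✓ 010000✓ 010010✓ 010100✓ 010101✓ 010110✓ 011001✓ 011010✓ 011011✓ 011110✓ 011111✓ 100011✓ 100101✓ 100110 101001✓ 101010✓ 101011✓ 101100✓ 110011✓ 110101✓ 111101✓
Round 1: -01010 -01100 -10101 0-0000✓ 0-0010✓ 0-1010✓ 0-1111 00-010✓ 00-111 0000-0✓ 0011-1 00110- 01-010✓ 01-110✓ 010-00✓ 010-10✓ 0100-0✓ 0101-0✓ 01010- 011-10✓ 011-11✓ 0110-1 01101-✓ 01111-✓ 1-0011 1-0101 10-011 1010-1 10101- 11-101
Round 2: 0--010 0-00-0 01--10 010--0 011-1-
PIs = {-01010, -01100, -10101, 0--010, 0-00-0, 0-1111, 00-111, 0011-1, 00110-, 01--10, 010--0, 01010-, 011-1-, 0110-1, 1-0011, 1-0101, 10-011, 100110, 1010-1, 10101-, 11-101}
Coverage chart:
  m0: 0-00-0 ←essential
  m2: 0--010,0-00-0
  m7: 00-111 ←essential
  m10: -01010,0--010
  m12: -01100,00110-
  m13: 0011-1,00110-
  m15: 0-1111,00-111,0011-1
  m16: 0-00-0,010--0
  m18: 0--010,0-00-0,01--10,010--0
  m20: 010--0,01010-
  m21: -10101,01010-
  m25: 0110-1 ←essential
  m26: 0--010,01--10,011-1-
  m27: 011-1-,0110-1
  m31: 0-1111,011-1-
  m37: 1-0101 ←essential
  m38: 100110 ←essential
  m41: 1010-1 ←essential
  m42: -01010,10101-
  m43: 10-011,1010-1,10101-
  m44: -01100 ←essential
  m53: -10101,1-0101,11-101
  m61: 11-101 ←essential
Essential: -01100, 0-00-0, 00-111, 0110-1, 1-0101, 100110, 1010-1, 11-101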